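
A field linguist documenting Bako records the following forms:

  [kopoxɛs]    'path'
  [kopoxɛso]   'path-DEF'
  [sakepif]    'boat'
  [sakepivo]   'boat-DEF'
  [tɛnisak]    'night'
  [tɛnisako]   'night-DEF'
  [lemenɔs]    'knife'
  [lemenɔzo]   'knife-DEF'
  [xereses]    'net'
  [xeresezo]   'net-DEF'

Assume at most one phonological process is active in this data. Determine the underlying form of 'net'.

/xeresez/

The stem for 'net' ends in [s] in [xereses] but [z] in [xeresezo].
Compare 'path', with invariant [s] in [kopoxɛs] and [kopoxɛso]: an analysis with underlying /s/ and a rule producing [z] before the DEF suffix would wrongly predict alternation here too.
Therefore /z/ is basic and [s] is derived by word-final obstruent devoicing (voiced obstruents become voiceless word-finally).
The underlying form of 'net' is therefore /xeresez/.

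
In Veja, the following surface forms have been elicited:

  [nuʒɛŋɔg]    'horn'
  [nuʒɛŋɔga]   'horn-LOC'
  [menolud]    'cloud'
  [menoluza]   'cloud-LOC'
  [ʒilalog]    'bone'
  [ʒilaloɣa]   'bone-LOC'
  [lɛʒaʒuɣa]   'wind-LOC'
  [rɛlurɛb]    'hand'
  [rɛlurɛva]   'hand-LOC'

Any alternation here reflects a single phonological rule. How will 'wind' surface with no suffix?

[lɛʒaʒug]

The stem for 'bone' ends in [g] in [ʒilalog] but [ɣ] in [ʒilaloɣa].
If /g/ were underlying and a rule turned it into [ɣ] before the LOC suffix, 'horn' would also alternate; but it has [g] in both [nuʒɛŋɔg] and [nuʒɛŋɔga].
The underlying segment must be /ɣ/; voiced fricatives become stops word-finally, yielding [g] there.
From [lɛʒaʒuɣa] the stem 'wind' is /lɛʒaʒuɣ/; word-finally this yields [lɛʒaʒug].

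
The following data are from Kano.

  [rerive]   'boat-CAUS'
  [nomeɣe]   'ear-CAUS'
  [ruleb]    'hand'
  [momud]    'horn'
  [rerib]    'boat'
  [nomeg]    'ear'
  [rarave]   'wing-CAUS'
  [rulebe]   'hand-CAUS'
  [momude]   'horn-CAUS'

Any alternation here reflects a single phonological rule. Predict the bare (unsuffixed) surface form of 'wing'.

[rarab]

The stem for 'boat' ends in [b] in [rerib] but [v] in [rerive].
If /b/ were underlying and a rule turned it into [v] before the CAUS suffix, 'hand' would also alternate; but it has [b] in both [ruleb] and [rulebe].
Therefore /v/ is basic and [b] is derived by word-final hardening (voiced fricatives become stops word-finally).
From [rarave] the stem 'wing' is /rarav/; word-finally this yields [rarab].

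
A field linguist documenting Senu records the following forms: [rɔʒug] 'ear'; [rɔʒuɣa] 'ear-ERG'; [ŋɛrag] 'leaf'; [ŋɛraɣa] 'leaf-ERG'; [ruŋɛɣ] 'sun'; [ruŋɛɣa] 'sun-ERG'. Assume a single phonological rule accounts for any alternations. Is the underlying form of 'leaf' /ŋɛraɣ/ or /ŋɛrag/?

The stem for 'leaf' ends in [g] in [ŋɛrag] but [ɣ] in [ŋɛraɣa].
But 'sun' keeps [ɣ] in both environments ([ruŋɛɣ], [ruŋɛɣa]), so there is no rule changing /ɣ/ to [g] in isolation.
The alternation reflects intervocalic spirantization: voiced stops become fricatives between vowels. /g/ is underlying.

/ŋɛrag/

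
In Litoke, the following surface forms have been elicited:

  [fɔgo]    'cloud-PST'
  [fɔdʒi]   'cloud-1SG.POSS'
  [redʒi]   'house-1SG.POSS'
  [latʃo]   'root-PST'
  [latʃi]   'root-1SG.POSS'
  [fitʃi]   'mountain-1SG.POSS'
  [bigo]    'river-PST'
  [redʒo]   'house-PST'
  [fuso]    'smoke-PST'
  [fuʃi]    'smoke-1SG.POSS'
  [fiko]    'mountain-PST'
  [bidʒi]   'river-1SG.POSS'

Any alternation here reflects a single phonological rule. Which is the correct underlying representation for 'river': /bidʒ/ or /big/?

In [bidʒi] and [bigo] the final segment of 'river' alternates: [dʒ] ~ [g].
Compare 'house', with invariant [dʒ] in [redʒi] and [redʒo]: an analysis with underlying /dʒ/ and a rule producing [g] before the PST suffix would wrongly predict alternation here too.
So /g/ is underlying, and a rule of palatalization before a front vowel — /k/, /g/ and /s/ become palato-alveolar [tʃ], [dʒ] and [ʃ] before a front vowel — gives [dʒ].

/big/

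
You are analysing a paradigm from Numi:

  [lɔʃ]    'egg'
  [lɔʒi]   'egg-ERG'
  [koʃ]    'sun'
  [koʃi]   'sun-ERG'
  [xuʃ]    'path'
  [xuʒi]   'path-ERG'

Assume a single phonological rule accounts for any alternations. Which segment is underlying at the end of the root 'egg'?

The root 'egg' surfaces as [lɔʃ] and [lɔʒi], with a stem-final [ʃ] ~ [ʒ] alternation.
But 'sun' keeps [ʃ] in both environments ([koʃ], [koʃi]), so there is no rule changing /ʃ/ to [ʒ] before the ERG suffix.
Therefore /ʒ/ is basic and [ʃ] is derived by word-final obstruent devoicing (voiced obstruents become voiceless word-finally).

/ʒ/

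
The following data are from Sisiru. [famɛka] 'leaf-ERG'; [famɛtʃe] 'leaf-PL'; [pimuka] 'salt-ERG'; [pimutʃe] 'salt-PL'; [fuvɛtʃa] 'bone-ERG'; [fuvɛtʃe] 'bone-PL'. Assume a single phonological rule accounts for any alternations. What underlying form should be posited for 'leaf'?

/famɛk/

In [famɛka] and [famɛtʃe] the final segment of 'leaf' alternates: [k] ~ [tʃ].
Compare 'bone', with invariant [tʃ] in [fuvɛtʃa] and [fuvɛtʃe]: an analysis with underlying /tʃ/ and a rule producing [k] before the ERG suffix would wrongly predict alternation here too.
The alternation reflects palatalization before a front vowel: /k/ becomes palato-alveolar [tʃ] before a front vowel. /k/ is underlying.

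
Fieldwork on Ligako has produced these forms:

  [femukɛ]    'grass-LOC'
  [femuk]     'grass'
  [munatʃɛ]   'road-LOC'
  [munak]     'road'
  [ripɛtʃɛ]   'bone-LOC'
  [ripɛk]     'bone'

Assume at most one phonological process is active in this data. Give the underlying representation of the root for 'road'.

The root 'road' surfaces as [munatʃɛ] and [munak], with a stem-final [tʃ] ~ [k] alternation.
If /k/ were underlying and a rule turned it into [tʃ] before the LOC suffix, 'grass' would also alternate; but it has [k] in both [femukɛ] and [femuk].
Therefore /tʃ/ is basic and [k] is derived by depalatalization (palato-alveolar /tʃ/ becomes [k] when no front vowel follows).
The underlying form of 'road' is therefore /munatʃ/.

/munatʃ/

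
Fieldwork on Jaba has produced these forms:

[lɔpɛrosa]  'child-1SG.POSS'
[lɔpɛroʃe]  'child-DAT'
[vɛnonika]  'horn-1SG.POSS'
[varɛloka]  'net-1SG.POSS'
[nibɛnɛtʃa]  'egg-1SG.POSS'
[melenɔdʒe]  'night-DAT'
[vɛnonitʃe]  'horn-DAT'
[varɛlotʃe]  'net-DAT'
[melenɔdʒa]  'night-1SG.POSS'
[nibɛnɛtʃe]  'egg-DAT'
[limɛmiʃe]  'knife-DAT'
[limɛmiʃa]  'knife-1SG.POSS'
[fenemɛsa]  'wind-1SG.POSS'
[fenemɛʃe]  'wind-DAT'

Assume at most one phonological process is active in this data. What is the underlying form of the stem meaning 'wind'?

/fenemɛs/

The root 'wind' surfaces as [fenemɛʃe] and [fenemɛsa], with a stem-final [ʃ] ~ [s] alternation.
Compare 'knife', with invariant [ʃ] in [limɛmiʃe] and [limɛmiʃa]: an analysis with underlying /ʃ/ and a rule producing [s] before the 1SG.POSS suffix would wrongly predict alternation here too.
The alternation reflects palatalization before a front vowel: /k/ and /s/ become palato-alveolar [tʃ] and [ʃ] before a front vowel. /s/ is underlying.
The underlying form of 'wind' is therefore /fenemɛs/.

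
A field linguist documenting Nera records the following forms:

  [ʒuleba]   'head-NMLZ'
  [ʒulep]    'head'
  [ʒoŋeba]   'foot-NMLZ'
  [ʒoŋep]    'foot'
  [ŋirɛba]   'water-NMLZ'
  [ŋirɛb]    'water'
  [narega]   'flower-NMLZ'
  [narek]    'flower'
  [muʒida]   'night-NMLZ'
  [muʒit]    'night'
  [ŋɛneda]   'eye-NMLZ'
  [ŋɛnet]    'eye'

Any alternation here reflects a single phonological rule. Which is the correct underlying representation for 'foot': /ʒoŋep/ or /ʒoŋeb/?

The stem for 'foot' ends in [b] in [ʒoŋeba] but [p] in [ʒoŋep].
The stem 'water' ([ŋirɛba], [ŋirɛb]) shows [b] unchanged in both environments, so [b] cannot be basic with [p] derived in isolation.
The underlying segment must be /p/; voiceless stops become voiced between vowels, yielding [b] there.

/ʒoŋep/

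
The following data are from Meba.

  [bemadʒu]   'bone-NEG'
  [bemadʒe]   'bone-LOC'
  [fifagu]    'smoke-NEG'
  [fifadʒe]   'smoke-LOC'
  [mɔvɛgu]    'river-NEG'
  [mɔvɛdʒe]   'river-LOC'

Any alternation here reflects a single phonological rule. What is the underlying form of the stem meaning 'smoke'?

/fifag/

The stem for 'smoke' ends in [g] in [fifagu] but [dʒ] in [fifadʒe].
If /dʒ/ were underlying and a rule turned it into [g] before the NEG suffix, 'bone' would also alternate; but it has [dʒ] in both [bemadʒu] and [bemadʒe].
The alternation reflects palatalization before a front vowel: /g/ becomes palato-alveolar [dʒ] before a front vowel. /g/ is underlying.
The underlying form of 'smoke' is therefore /fifag/.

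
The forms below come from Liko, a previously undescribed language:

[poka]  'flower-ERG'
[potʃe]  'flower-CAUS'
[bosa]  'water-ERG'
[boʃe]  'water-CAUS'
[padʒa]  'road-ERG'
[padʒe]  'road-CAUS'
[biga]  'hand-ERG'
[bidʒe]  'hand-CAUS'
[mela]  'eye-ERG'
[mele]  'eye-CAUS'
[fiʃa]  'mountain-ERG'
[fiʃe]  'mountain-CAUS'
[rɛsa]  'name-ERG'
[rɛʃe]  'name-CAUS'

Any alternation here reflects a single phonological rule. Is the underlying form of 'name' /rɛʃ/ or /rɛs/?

'name' shows [s] ~ [ʃ] at the end of the stem ([rɛsa] vs [rɛʃe]).
Compare 'mountain', with invariant [ʃ] in [fiʃa] and [fiʃe]: an analysis with underlying /ʃ/ and a rule producing [s] before the ERG suffix would wrongly predict alternation here too.
So /s/ is underlying, and a rule of palatalization before a front vowel — /k/, /g/ and /s/ become palato-alveolar [tʃ], [dʒ] and [ʃ] before a front vowel — gives [ʃ].

/rɛs/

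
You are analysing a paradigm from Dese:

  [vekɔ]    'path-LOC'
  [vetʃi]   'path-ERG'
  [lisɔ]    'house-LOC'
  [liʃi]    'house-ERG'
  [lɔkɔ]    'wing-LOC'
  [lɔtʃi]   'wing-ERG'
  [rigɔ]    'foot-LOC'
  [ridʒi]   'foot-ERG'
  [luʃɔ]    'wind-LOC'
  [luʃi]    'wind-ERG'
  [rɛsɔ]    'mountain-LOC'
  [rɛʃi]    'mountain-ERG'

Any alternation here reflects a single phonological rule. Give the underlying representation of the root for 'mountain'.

The root 'mountain' surfaces as [rɛsɔ] and [rɛʃi], with a stem-final [s] ~ [ʃ] alternation.
Compare 'wind', with invariant [ʃ] in [luʃɔ] and [luʃi]: an analysis with underlying /ʃ/ and a rule producing [s] before the LOC suffix would wrongly predict alternation here too.
The underlying segment must be /s/; /k/, /g/ and /s/ become palato-alveolar [tʃ], [dʒ] and [ʃ] before a front vowel, yielding [ʃ] there.
So 'mountain' = /rɛs/.

/rɛs/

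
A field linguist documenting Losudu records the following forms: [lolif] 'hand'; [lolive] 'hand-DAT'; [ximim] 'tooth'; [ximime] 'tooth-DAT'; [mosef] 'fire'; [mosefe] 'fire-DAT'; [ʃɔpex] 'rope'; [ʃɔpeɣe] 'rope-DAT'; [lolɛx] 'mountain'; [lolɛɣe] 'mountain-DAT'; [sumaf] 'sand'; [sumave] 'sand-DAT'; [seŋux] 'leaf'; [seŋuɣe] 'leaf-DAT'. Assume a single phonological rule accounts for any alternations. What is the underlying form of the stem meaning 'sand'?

The root 'sand' surfaces as [sumaf] and [sumave], with a stem-final [f] ~ [v] alternation.
The stem 'fire' ([mosef], [mosefe]) shows [f] unchanged in both environments, so [f] cannot be basic with [v] derived before the DAT suffix.
Therefore /v/ is basic and [f] is derived by word-final obstruent devoicing (voiced obstruents become voiceless word-finally).

/sumav/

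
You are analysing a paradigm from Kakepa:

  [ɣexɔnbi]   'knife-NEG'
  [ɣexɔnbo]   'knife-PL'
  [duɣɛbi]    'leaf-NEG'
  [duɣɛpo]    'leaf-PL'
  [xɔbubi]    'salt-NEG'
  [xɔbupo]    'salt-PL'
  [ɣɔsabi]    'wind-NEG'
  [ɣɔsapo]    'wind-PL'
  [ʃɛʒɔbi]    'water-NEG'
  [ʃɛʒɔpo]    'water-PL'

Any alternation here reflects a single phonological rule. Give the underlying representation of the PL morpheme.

The PL morpheme has two allomorphs, [-bo] and [-po].
The NEG suffix, which begins with [b], is invariant after every stem; so [b] is not altered by any rule here.
The PL suffix is therefore /-po/ underlyingly, with post-nasal voicing: voiceless stops become voiced after a nasal.

/-po/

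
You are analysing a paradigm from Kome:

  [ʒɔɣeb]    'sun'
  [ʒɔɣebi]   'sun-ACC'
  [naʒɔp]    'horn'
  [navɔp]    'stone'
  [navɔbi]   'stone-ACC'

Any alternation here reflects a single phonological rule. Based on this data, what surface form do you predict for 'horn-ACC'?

[naʒɔbi]

'stone' shows [p] ~ [b] at the end of the stem ([navɔp] vs [navɔbi]).
The stem 'sun' ([ʒɔɣeb], [ʒɔɣebi]) shows [b] unchanged in both environments, so [b] cannot be basic with [p] derived in isolation.
Therefore /p/ is basic and [b] is derived by intervocalic voicing (voiceless stops become voiced between vowels).
The one attested form of 'horn', [naʒɔp], shows underlying /naʒɔp/. Applying the same rule between vowels gives [naʒɔbi].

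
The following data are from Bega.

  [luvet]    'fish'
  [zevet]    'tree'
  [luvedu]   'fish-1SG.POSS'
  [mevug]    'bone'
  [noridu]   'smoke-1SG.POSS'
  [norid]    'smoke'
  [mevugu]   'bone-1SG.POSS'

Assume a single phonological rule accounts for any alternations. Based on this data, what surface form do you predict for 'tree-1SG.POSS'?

The stem for 'fish' ends in [d] in [luvedu] but [t] in [luvet].
Compare 'smoke', with invariant [d] in [noridu] and [norid]: an analysis with underlying /d/ and a rule producing [t] in isolation would wrongly predict alternation here too.
The alternation reflects intervocalic voicing: voiceless stops become voiced between vowels. /t/ is underlying.
From [zevet] the stem 'tree' is /zevet/; between vowels this yields [zevedu].

[zevedu]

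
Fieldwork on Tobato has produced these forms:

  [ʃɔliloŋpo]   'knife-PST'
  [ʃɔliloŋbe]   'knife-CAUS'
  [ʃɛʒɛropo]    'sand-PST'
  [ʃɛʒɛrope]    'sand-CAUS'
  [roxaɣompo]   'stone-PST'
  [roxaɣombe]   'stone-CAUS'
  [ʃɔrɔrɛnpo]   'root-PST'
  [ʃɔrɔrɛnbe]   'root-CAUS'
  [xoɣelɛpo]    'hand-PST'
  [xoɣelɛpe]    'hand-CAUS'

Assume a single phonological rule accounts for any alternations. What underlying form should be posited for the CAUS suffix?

The CAUS suffix surfaces as [-be] and [-pe], depending on the final segment of the stem.
The PST suffix, which begins with [p], is invariant after every stem; so [p] is not altered by any rule here.
The CAUS suffix is therefore /-be/ underlyingly, with post-vocalic devoicing: voiced stops become voiceless after a vowel.

/-be/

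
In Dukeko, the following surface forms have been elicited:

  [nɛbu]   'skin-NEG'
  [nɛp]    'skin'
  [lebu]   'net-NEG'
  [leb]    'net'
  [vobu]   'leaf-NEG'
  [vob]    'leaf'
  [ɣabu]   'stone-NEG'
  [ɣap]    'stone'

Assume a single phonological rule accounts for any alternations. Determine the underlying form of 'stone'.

/ɣap/

The root 'stone' surfaces as [ɣabu] and [ɣap], with a stem-final [b] ~ [p] alternation.
Compare 'leaf', with invariant [b] in [vobu] and [vob]: an analysis with underlying /b/ and a rule producing [p] in isolation would wrongly predict alternation here too.
The underlying segment must be /p/; voiceless stops become voiced between vowels, yielding [b] there.
The underlying form of 'stone' is therefore /ɣap/.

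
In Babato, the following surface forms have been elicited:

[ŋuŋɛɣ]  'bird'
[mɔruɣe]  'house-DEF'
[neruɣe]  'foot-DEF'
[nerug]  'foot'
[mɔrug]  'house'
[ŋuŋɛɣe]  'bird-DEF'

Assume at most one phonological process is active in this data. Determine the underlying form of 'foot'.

In [nerug] and [neruɣe] the final segment of 'foot' alternates: [g] ~ [ɣ].
But 'bird' keeps [ɣ] in both environments ([ŋuŋɛɣ], [ŋuŋɛɣe]), so there is no rule changing /ɣ/ to [g] in isolation.
The underlying segment must be /g/; voiced stops become fricatives between vowels, yielding [ɣ] there.
The underlying form of 'foot' is therefore /nerug/.

/nerug/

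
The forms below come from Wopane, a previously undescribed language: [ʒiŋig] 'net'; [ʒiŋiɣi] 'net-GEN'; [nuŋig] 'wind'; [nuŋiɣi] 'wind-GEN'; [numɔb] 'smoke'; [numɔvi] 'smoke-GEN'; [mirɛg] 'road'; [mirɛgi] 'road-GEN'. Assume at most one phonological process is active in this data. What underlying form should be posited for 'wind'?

/nuŋiɣ/

The stem for 'wind' ends in [g] in [nuŋig] but [ɣ] in [nuŋiɣi].
Compare 'road', with invariant [g] in [mirɛg] and [mirɛgi]: an analysis with underlying /g/ and a rule producing [ɣ] before the GEN suffix would wrongly predict alternation here too.
The underlying segment must be /ɣ/; voiced fricatives become stops word-finally, yielding [g] there.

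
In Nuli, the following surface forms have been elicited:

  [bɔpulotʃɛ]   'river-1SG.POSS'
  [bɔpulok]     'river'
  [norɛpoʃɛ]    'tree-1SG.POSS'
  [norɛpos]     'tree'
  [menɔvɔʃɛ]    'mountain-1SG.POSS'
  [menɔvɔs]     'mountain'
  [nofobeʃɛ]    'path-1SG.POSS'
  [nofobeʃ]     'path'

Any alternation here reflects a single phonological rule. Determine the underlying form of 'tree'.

'tree' shows [ʃ] ~ [s] at the end of the stem ([norɛpoʃɛ] vs [norɛpos]).
The stem 'path' ([nofobeʃɛ], [nofobeʃ]) shows [ʃ] unchanged in both environments, so [ʃ] cannot be basic with [s] derived in isolation.
So /s/ is underlying, and a rule of palatalization before a front vowel — /k/ and /s/ become palato-alveolar [tʃ] and [ʃ] before a front vowel — gives [ʃ].
The underlying form of 'tree' is therefore /norɛpos/.

/norɛpos/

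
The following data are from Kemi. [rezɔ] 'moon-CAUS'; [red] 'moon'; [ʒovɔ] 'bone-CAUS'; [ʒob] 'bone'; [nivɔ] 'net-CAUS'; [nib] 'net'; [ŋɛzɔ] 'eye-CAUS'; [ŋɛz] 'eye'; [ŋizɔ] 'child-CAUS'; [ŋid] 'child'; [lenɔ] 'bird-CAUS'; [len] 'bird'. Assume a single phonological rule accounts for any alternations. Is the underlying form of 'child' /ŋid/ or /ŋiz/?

/ŋid/

The stem for 'child' ends in [z] in [ŋizɔ] but [d] in [ŋid].
The stem 'eye' ([ŋɛzɔ], [ŋɛz]) shows [z] unchanged in both environments, so [z] cannot be basic with [d] derived in isolation.
Therefore /d/ is basic and [z] is derived by intervocalic spirantization (voiced stops become fricatives between vowels).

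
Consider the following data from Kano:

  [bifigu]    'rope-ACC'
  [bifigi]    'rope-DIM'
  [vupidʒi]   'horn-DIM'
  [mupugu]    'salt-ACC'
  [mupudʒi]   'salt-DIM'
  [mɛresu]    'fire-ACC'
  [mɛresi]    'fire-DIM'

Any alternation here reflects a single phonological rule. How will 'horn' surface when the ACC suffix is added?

In [mupugu] and [mupudʒi] the final segment of 'salt' alternates: [g] ~ [dʒ].
If /g/ were underlying and a rule turned it into [dʒ] before the DIM suffix, 'rope' would also alternate; but it has [g] in both [bifigu] and [bifigi].
The alternation reflects depalatalization: palato-alveolar /dʒ/ becomes [g] when no front vowel follows. /dʒ/ is underlying.
From [vupidʒi] the stem 'horn' is /vupidʒ/; when no front vowel follows this yields [vupigu].

[vupigu]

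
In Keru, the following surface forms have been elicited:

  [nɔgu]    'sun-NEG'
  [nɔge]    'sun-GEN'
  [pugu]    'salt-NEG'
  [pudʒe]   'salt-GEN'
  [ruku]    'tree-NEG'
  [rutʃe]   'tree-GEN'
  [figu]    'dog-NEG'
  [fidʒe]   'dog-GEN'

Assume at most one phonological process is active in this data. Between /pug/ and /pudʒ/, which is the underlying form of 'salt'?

The root 'salt' surfaces as [pugu] and [pudʒe], with a stem-final [g] ~ [dʒ] alternation.
If /g/ were underlying and a rule turned it into [dʒ] before the GEN suffix, 'sun' would also alternate; but it has [g] in both [nɔgu] and [nɔge].
Therefore /dʒ/ is basic and [g] is derived by depalatalization (palato-alveolar /tʃ/ and /dʒ/ become [k] and [g] when no front vowel follows).

/pudʒ/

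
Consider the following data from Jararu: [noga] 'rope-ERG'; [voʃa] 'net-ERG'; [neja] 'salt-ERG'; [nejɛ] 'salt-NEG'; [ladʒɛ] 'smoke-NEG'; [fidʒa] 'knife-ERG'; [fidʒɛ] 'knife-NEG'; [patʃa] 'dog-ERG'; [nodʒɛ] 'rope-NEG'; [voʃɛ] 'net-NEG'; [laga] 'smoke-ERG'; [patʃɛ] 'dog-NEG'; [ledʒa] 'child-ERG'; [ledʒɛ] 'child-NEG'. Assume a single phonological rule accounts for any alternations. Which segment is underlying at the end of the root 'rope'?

/g/

In [noga] and [nodʒɛ] the final segment of 'rope' alternates: [g] ~ [dʒ].
But 'knife' keeps [dʒ] in both environments ([fidʒa], [fidʒɛ]), so there is no rule changing /dʒ/ to [g] before the ERG suffix.
The alternation reflects palatalization before a front vowel: /g/ becomes palato-alveolar [dʒ] before a front vowel. /g/ is underlying.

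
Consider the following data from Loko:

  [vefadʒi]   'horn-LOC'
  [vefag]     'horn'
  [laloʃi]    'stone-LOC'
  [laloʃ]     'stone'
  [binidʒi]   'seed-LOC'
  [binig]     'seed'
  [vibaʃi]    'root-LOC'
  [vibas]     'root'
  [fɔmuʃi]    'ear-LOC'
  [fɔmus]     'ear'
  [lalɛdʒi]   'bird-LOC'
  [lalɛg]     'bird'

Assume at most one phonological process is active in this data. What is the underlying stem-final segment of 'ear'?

In [fɔmuʃi] and [fɔmus] the final segment of 'ear' alternates: [ʃ] ~ [s].
Compare 'stone', with invariant [ʃ] in [laloʃi] and [laloʃ]: an analysis with underlying /ʃ/ and a rule producing [s] in isolation would wrongly predict alternation here too.
So /s/ is underlying, and a rule of palatalization before a front vowel — /g/ and /s/ become palato-alveolar [dʒ] and [ʃ] before a front vowel — gives [ʃ].

/s/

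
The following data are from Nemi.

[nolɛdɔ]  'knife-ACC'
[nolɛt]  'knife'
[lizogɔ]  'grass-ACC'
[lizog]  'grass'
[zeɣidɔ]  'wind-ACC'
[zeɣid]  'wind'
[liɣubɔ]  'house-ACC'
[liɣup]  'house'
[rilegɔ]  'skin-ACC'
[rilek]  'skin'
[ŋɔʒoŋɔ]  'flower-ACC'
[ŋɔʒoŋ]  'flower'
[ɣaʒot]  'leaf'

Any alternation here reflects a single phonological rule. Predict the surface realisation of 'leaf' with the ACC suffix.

'knife' shows [d] ~ [t] at the end of the stem ([nolɛdɔ] vs [nolɛt]).
The stem 'wind' ([zeɣidɔ], [zeɣid]) shows [d] unchanged in both environments, so [d] cannot be basic with [t] derived in isolation.
The alternation reflects intervocalic voicing: voiceless stops become voiced between vowels. /t/ is underlying.
The one attested form of 'leaf', [ɣaʒot], shows underlying /ɣaʒot/. Applying the same rule between vowels gives [ɣaʒodɔ].

[ɣaʒodɔ]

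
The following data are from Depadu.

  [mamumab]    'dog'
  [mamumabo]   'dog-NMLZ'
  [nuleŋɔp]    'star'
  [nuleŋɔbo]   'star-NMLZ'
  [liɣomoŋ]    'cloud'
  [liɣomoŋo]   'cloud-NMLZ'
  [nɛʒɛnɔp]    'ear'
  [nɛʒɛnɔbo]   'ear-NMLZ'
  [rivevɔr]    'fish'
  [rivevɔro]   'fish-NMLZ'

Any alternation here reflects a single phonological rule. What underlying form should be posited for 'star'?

The stem for 'star' ends in [p] in [nuleŋɔp] but [b] in [nuleŋɔbo].
The stem 'dog' ([mamumab], [mamumabo]) shows [b] unchanged in both environments, so [b] cannot be basic with [p] derived in isolation.
The underlying segment must be /p/; voiceless stops become voiced between vowels, yielding [b] there.

/nuleŋɔp/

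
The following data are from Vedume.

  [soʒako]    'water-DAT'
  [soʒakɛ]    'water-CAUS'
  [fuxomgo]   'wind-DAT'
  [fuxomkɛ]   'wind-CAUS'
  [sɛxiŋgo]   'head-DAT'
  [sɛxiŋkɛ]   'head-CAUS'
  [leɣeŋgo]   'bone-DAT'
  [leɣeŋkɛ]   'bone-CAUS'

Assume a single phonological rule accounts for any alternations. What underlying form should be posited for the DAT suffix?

/-go/

The DAT morpheme has two allomorphs, [-go] and [-ko].
By contrast the CAUS suffix keeps its initial [k] throughout — that segment must be underlying.
So the underlying form is /-go/, and voiced stops become voiceless after a vowel.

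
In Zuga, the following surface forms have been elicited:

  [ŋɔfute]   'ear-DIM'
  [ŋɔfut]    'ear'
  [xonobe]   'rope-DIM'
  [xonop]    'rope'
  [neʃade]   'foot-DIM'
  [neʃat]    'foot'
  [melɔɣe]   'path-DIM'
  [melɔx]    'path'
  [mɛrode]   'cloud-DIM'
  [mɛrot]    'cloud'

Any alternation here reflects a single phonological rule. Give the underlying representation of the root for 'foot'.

The stem for 'foot' ends in [d] in [neʃade] but [t] in [neʃat].
The stem 'ear' ([ŋɔfute], [ŋɔfut]) shows [t] unchanged in both environments, so [t] cannot be basic with [d] derived before the DIM suffix.
The underlying segment must be /d/; voiced obstruents become voiceless word-finally, yielding [t] there.

/neʃad/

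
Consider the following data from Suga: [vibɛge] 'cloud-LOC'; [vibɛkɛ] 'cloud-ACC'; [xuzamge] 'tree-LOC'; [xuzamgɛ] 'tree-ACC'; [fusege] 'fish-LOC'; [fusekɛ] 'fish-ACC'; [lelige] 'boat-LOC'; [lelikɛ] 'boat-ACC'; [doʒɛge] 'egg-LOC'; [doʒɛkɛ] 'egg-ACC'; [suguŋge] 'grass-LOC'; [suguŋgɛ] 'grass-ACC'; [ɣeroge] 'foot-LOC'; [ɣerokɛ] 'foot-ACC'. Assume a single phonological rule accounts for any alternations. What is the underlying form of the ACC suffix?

/-kɛ/

The ACC morpheme has two allomorphs, [-gɛ] and [-kɛ].
By contrast the LOC suffix keeps its initial [g] throughout — that segment must be underlying.
So the underlying form is /-kɛ/, and voiceless stops become voiced after a nasal.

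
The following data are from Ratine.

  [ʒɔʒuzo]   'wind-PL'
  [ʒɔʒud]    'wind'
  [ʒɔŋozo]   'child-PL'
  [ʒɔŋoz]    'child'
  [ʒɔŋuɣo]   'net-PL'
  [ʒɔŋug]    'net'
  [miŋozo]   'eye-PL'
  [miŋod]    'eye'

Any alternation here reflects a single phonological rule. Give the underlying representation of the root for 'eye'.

The stem for 'eye' ends in [z] in [miŋozo] but [d] in [miŋod].
Compare 'child', with invariant [z] in [ʒɔŋozo] and [ʒɔŋoz]: an analysis with underlying /z/ and a rule producing [d] in isolation would wrongly predict alternation here too.
The underlying segment must be /d/; voiced stops become fricatives between vowels, yielding [z] there.

/miŋod/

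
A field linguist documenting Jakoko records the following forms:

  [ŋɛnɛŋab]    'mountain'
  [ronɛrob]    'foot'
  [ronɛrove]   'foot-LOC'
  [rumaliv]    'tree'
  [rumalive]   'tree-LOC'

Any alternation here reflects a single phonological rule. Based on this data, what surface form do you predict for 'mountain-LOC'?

[ŋɛnɛŋave]

In [ronɛrob] and [ronɛrove] the final segment of 'foot' alternates: [b] ~ [v].
But 'tree' keeps [v] in both environments ([rumaliv], [rumalive]), so there is no rule changing /v/ to [b] in isolation.
The underlying segment must be /b/; voiced stops become fricatives between vowels, yielding [v] there.
From [ŋɛnɛŋab] the stem 'mountain' is /ŋɛnɛŋab/; between vowels this yields [ŋɛnɛŋave].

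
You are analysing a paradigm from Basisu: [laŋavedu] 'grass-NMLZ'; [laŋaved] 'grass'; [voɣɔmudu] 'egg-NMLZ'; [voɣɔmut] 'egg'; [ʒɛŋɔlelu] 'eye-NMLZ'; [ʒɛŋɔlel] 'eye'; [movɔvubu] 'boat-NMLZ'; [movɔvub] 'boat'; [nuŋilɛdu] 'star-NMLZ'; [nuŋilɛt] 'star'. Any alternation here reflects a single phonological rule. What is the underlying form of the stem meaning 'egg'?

'egg' shows [d] ~ [t] at the end of the stem ([voɣɔmudu] vs [voɣɔmut]).
Compare 'grass', with invariant [d] in [laŋavedu] and [laŋaved]: an analysis with underlying /d/ and a rule producing [t] in isolation would wrongly predict alternation here too.
Therefore /t/ is basic and [d] is derived by intervocalic voicing (voiceless stops become voiced between vowels).

/voɣɔmut/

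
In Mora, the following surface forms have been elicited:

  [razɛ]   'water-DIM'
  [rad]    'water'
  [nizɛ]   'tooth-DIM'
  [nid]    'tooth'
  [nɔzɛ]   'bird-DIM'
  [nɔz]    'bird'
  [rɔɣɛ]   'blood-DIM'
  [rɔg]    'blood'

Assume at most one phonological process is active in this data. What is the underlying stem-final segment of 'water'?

'water' shows [z] ~ [d] at the end of the stem ([razɛ] vs [rad]).
Compare 'bird', with invariant [z] in [nɔzɛ] and [nɔz]: an analysis with underlying /z/ and a rule producing [d] in isolation would wrongly predict alternation here too.
Therefore /d/ is basic and [z] is derived by intervocalic spirantization (voiced stops become fricatives between vowels).

/d/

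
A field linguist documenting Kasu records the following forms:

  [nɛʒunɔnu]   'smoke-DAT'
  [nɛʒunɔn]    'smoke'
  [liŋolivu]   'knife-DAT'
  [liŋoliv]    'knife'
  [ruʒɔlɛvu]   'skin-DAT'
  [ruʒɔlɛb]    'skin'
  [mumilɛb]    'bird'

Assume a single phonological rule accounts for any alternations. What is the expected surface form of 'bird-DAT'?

[mumilɛvu]

The stem for 'skin' ends in [v] in [ruʒɔlɛvu] but [b] in [ruʒɔlɛb].
But 'knife' keeps [v] in both environments ([liŋolivu], [liŋoliv]), so there is no rule changing /v/ to [b] in isolation.
Therefore /b/ is basic and [v] is derived by intervocalic spirantization (voiced stops become fricatives between vowels).
The one attested form of 'bird', [mumilɛb], shows underlying /mumilɛb/. Applying the same rule between vowels gives [mumilɛvu].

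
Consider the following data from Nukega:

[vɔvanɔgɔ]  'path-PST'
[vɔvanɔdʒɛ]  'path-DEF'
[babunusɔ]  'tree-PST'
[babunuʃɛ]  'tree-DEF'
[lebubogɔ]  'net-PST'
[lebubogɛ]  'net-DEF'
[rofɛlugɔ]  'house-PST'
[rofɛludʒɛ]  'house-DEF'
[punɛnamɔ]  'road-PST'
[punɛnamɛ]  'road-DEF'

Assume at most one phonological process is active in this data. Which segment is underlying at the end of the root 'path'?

/dʒ/

The root 'path' surfaces as [vɔvanɔgɔ] and [vɔvanɔdʒɛ], with a stem-final [g] ~ [dʒ] alternation.
But 'net' keeps [g] in both environments ([lebubogɔ], [lebubogɛ]), so there is no rule changing /g/ to [dʒ] before the DEF suffix.
The underlying segment must be /dʒ/; palato-alveolar /dʒ/ and /ʃ/ become [g] and [s] when no front vowel follows, yielding [g] there.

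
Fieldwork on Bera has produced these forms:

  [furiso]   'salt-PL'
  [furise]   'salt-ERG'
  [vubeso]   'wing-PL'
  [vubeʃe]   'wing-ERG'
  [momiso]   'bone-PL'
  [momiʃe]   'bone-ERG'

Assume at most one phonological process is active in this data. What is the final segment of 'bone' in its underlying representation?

/ʃ/

'bone' shows [s] ~ [ʃ] at the end of the stem ([momiso] vs [momiʃe]).
But 'salt' keeps [s] in both environments ([furiso], [furise]), so there is no rule changing /s/ to [ʃ] before the ERG suffix.
The underlying segment must be /ʃ/; palato-alveolar /ʃ/ becomes [s] when no front vowel follows, yielding [s] there.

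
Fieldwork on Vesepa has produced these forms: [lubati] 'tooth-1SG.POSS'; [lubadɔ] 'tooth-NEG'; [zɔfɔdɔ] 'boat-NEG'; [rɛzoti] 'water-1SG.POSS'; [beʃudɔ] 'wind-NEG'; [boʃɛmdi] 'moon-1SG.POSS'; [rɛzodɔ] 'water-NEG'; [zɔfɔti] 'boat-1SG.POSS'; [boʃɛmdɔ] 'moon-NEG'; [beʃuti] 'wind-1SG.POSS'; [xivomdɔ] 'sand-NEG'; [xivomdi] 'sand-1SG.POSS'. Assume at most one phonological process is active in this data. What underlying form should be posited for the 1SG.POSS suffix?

/-ti/

The 1SG.POSS suffix surfaces as [-di] and [-ti], depending on the final segment of the stem.
The NEG suffix, which begins with [d], is invariant after every stem; so [d] is not altered by any rule here.
So the underlying form is /-ti/, and voiceless stops become voiced after a nasal.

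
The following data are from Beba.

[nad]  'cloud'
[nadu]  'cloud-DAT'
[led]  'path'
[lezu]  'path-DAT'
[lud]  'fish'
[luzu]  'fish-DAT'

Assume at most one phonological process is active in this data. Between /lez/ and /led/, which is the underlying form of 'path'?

/lez/

The stem for 'path' ends in [d] in [led] but [z] in [lezu].
But 'cloud' keeps [d] in both environments ([nad], [nadu]), so there is no rule changing /d/ to [z] before the DAT suffix.
The underlying segment must be /z/; voiced fricatives become stops word-finally, yielding [d] there.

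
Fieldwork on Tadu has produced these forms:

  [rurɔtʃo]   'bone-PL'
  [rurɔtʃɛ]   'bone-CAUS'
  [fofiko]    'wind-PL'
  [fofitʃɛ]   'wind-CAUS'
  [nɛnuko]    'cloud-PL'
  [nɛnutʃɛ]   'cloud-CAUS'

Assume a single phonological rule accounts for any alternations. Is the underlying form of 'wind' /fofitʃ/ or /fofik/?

/fofik/

'wind' shows [k] ~ [tʃ] at the end of the stem ([fofiko] vs [fofitʃɛ]).
If /tʃ/ were underlying and a rule turned it into [k] before the PL suffix, 'bone' would also alternate; but it has [tʃ] in both [rurɔtʃo] and [rurɔtʃɛ].
The alternation reflects palatalization before a front vowel: /k/ becomes palato-alveolar [tʃ] before a front vowel. /k/ is underlying.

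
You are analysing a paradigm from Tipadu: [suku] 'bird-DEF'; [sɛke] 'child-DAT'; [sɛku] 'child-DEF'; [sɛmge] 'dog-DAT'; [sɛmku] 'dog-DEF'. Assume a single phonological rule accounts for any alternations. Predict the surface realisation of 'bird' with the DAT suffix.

The DAT suffix surfaces as [-ge] and [-ke], depending on the final segment of the stem.
By contrast the DEF suffix keeps its initial [k] throughout — that segment must be underlying.
The DAT suffix is therefore /-ge/ underlyingly, with post-vocalic devoicing: voiced stops become voiceless after a vowel.
After 'bird', which ends in a vowel, the suffix surfaces as [-ke], giving [suke].

[suke]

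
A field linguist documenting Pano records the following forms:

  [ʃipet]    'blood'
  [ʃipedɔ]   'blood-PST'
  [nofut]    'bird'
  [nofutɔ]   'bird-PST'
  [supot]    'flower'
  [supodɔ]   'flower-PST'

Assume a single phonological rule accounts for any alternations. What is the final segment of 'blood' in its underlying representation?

/d/

'blood' shows [t] ~ [d] at the end of the stem ([ʃipet] vs [ʃipedɔ]).
If /t/ were underlying and a rule turned it into [d] before the PST suffix, 'bird' would also alternate; but it has [t] in both [nofut] and [nofutɔ].
Therefore /d/ is basic and [t] is derived by word-final obstruent devoicing (voiced obstruents become voiceless word-finally).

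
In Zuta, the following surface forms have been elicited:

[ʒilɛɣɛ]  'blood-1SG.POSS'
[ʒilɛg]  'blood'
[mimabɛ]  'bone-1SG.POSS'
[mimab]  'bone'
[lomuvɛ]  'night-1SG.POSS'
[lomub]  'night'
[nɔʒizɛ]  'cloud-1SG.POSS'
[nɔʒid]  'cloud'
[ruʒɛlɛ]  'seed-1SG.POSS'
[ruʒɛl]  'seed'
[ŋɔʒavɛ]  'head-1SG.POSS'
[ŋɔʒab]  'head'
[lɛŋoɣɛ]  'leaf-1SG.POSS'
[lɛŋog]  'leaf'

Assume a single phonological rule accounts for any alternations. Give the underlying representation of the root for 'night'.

/lomuv/

In [lomuvɛ] and [lomub] the final segment of 'night' alternates: [v] ~ [b].
The stem 'bone' ([mimabɛ], [mimab]) shows [b] unchanged in both environments, so [b] cannot be basic with [v] derived before the 1SG.POSS suffix.
So /v/ is underlying, and a rule of word-final hardening — voiced fricatives become stops word-finally — gives [b].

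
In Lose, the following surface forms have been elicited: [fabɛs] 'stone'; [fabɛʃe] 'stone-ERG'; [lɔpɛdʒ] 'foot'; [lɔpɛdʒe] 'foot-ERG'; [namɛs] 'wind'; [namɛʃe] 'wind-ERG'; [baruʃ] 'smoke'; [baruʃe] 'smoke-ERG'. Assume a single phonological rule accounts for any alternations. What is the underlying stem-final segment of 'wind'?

The root 'wind' surfaces as [namɛs] and [namɛʃe], with a stem-final [s] ~ [ʃ] alternation.
But 'smoke' keeps [ʃ] in both environments ([baruʃ], [baruʃe]), so there is no rule changing /ʃ/ to [s] in isolation.
The underlying segment must be /s/; /s/ becomes palato-alveolar [ʃ] before a front vowel, yielding [ʃ] there.

/s/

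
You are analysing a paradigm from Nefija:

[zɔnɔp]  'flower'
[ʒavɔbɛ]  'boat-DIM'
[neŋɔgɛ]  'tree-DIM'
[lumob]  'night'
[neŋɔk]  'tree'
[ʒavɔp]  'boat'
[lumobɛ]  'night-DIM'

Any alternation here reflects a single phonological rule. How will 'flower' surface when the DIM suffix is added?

In [ʒavɔp] and [ʒavɔbɛ] the final segment of 'boat' alternates: [p] ~ [b].
If /b/ were underlying and a rule turned it into [p] in isolation, 'night' would also alternate; but it has [b] in both [lumob] and [lumobɛ].
The underlying segment must be /p/; voiceless stops become voiced between vowels, yielding [b] there.
From [zɔnɔp] the stem 'flower' is /zɔnɔp/; between vowels this yields [zɔnɔbɛ].

[zɔnɔbɛ]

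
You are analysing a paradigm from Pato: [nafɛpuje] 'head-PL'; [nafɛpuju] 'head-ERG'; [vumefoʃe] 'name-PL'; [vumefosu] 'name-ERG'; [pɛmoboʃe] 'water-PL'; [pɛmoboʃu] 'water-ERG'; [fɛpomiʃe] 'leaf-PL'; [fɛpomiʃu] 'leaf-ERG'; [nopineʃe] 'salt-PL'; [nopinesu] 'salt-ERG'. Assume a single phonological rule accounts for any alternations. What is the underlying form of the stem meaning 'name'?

'name' shows [ʃ] ~ [s] at the end of the stem ([vumefoʃe] vs [vumefosu]).
If /ʃ/ were underlying and a rule turned it into [s] before the ERG suffix, 'water' would also alternate; but it has [ʃ] in both [pɛmoboʃe] and [pɛmoboʃu].
Therefore /s/ is basic and [ʃ] is derived by palatalization before a front vowel (/s/ becomes palato-alveolar [ʃ] before a front vowel).
Hence 'name' is /vumefos/ underlyingly.

/vumefos/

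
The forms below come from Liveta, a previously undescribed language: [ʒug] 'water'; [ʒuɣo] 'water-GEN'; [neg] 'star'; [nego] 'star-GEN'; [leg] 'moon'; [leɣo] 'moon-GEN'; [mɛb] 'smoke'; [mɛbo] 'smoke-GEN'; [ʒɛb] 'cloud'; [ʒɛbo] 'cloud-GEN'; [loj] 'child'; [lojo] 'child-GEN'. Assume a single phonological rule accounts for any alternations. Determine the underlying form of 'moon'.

/leɣ/

The root 'moon' surfaces as [leg] and [leɣo], with a stem-final [g] ~ [ɣ] alternation.
If /g/ were underlying and a rule turned it into [ɣ] before the GEN suffix, 'star' would also alternate; but it has [g] in both [neg] and [nego].
Therefore /ɣ/ is basic and [g] is derived by word-final hardening (voiced fricatives become stops word-finally).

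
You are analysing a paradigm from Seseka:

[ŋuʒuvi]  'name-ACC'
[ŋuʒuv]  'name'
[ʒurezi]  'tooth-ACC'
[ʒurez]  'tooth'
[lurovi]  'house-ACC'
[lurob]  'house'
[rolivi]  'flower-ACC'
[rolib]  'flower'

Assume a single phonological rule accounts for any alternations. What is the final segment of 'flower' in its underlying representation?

/b/

In [rolivi] and [rolib] the final segment of 'flower' alternates: [v] ~ [b].
But 'name' keeps [v] in both environments ([ŋuʒuvi], [ŋuʒuv]), so there is no rule changing /v/ to [b] in isolation.
Therefore /b/ is basic and [v] is derived by intervocalic spirantization (voiced stops become fricatives between vowels).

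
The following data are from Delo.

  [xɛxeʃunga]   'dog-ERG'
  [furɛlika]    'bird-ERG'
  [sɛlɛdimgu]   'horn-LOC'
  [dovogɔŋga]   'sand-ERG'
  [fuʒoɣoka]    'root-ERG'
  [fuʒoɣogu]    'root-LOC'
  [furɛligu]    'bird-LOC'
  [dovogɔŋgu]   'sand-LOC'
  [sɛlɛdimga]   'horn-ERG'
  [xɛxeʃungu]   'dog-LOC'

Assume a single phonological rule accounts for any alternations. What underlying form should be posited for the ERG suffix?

/-ka/

The ERG morpheme has two allomorphs, [-ga] and [-ka].
By contrast the LOC suffix keeps its initial [g] throughout — that segment must be underlying.
So the underlying form is /-ka/, and voiceless stops become voiced after a nasal.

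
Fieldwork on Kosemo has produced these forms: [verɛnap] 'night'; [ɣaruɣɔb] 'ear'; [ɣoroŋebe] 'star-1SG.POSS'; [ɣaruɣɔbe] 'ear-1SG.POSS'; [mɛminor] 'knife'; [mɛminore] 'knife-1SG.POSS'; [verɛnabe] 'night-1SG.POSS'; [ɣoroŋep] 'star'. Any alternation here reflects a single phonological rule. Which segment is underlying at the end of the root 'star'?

The root 'star' surfaces as [ɣoroŋep] and [ɣoroŋebe], with a stem-final [p] ~ [b] alternation.
Compare 'ear', with invariant [b] in [ɣaruɣɔb] and [ɣaruɣɔbe]: an analysis with underlying /b/ and a rule producing [p] in isolation would wrongly predict alternation here too.
Therefore /p/ is basic and [b] is derived by intervocalic voicing (voiceless stops become voiced between vowels).

/p/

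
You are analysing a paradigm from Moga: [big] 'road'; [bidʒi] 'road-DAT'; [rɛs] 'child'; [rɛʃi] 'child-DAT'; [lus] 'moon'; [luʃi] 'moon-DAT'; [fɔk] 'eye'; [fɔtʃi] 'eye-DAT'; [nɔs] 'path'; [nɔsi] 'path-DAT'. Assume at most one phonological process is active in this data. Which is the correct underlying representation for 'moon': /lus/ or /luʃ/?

/luʃ/

The stem for 'moon' ends in [s] in [lus] but [ʃ] in [luʃi].
If /s/ were underlying and a rule turned it into [ʃ] before the DAT suffix, 'path' would also alternate; but it has [s] in both [nɔs] and [nɔsi].
Therefore /ʃ/ is basic and [s] is derived by depalatalization (palato-alveolar /tʃ/, /dʒ/ and /ʃ/ become [k], [g] and [s] when no front vowel follows).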